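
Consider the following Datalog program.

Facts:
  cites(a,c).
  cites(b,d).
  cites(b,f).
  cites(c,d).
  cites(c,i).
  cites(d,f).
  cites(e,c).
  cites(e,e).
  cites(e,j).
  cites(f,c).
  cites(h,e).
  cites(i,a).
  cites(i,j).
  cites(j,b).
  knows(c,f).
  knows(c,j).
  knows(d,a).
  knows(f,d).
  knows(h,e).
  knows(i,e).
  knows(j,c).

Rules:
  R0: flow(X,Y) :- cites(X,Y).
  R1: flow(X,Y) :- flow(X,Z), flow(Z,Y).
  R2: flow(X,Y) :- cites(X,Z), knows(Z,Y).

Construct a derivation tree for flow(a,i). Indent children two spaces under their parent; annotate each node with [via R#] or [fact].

round 1: derive flow(a,c) via R0 from cites(a,c)
round 1: derive flow(b,d) via R0 from cites(b,d)
round 1: derive flow(b,f) via R0 from cites(b,f)
round 1: derive flow(c,d) via R0 from cites(c,d)
round 1: derive flow(c,i) via R0 from cites(c,i)
round 1: derive flow(d,f) via R0 from cites(d,f)
round 1: derive flow(e,c) via R0 from cites(e,c)
round 1: derive flow(e,e) via R0 from cites(e,e)
round 1: derive flow(e,j) via R0 from cites(e,j)
round 1: derive flow(f,c) via R0 from cites(f,c)
round 1: derive flow(h,e) via R0 from cites(h,e)
round 1: derive flow(i,a) via R0 from cites(i,a)
round 1: derive flow(i,j) via R0 from cites(i,j)
round 1: derive flow(j,b) via R0 from cites(j,b)
round 1: derive flow(a,f) via R2 from cites(a,c), knows(c,f)
round 1: derive flow(a,j) via R2 from cites(a,c), knows(c,j)
round 1: derive flow(b,a) via R2 from cites(b,d), knows(d,a)
round 1: derive flow(c,a) via R2 from cites(c,d), knows(d,a)
round 1: derive flow(c,e) via R2 from cites(c,i), knows(i,e)
round 1: derive flow(d,d) via R2 from cites(d,f), knows(f,d)
round 1: derive flow(e,f) via R2 from cites(e,c), knows(c,f)
round 1: derive flow(f,f) via R2 from cites(f,c), knows(c,f)
round 1: derive flow(f,j) via R2 from cites(f,c), knows(c,j)
round 1: derive flow(i,c) via R2 from cites(i,j), knows(j,c)
round 2: derive flow(a,a) via R1 from flow(a,c), flow(c,a)
round 2: derive flow(a,b) via R1 from flow(a,j), flow(j,b)
round 2: derive flow(a,d) via R1 from flow(a,c), flow(c,d)
round 2: derive flow(a,e) via R1 from flow(a,c), flow(c,e)
round 2: derive flow(a,i) via R1 from flow(a,c), flow(c,i)
round 2: derive flow(b,c) via R1 from flow(b,a), flow(a,c)
round 2: derive flow(b,j) via R1 from flow(b,a), flow(a,j)
round 2: derive flow(c,c) via R1 from flow(c,a), flow(a,c)
round 2: derive flow(c,f) via R1 from flow(c,a), flow(a,f)
round 2: derive flow(c,j) via R1 from flow(c,a), flow(a,j)
round 2: derive flow(d,c) via R1 from flow(d,f), flow(f,c)
round 2: derive flow(d,j) via R1 from flow(d,f), flow(f,j)
round 2: derive flow(e,a) via R1 from flow(e,c), flow(c,a)
round 2: derive flow(e,b) via R1 from flow(e,j), flow(j,b)
round 2: derive flow(e,d) via R1 from flow(e,c), flow(c,d)
round 2: derive flow(e,i) via R1 from flow(e,c), flow(c,i)
round 2: derive flow(f,a) via R1 from flow(f,c), flow(c,a)
round 2: derive flow(f,b) via R1 from flow(f,j), flow(j,b)
round 2: derive flow(f,d) via R1 from flow(f,c), flow(c,d)
round 2: derive flow(f,e) via R1 from flow(f,c), flow(c,e)
round 2: derive flow(f,i) via R1 from flow(f,c), flow(c,i)
round 2: derive flow(h,c) via R1 from flow(h,e), flow(e,c)
round 2: derive flow(h,f) via R1 from flow(h,e), flow(e,f)
round 2: derive flow(h,j) via R1 from flow(h,e), flow(e,j)
round 2: derive flow(i,b) via R1 from flow(i,j), flow(j,b)
round 2: derive flow(i,d) via R1 from flow(i,c), flow(c,d)
round 2: derive flow(i,e) via R1 from flow(i,c), flow(c,e)
round 2: derive flow(i,f) via R1 from flow(i,a), flow(a,f)
round 2: derive flow(i,i) via R1 from flow(i,c), flow(c,i)
round 2: derive flow(j,a) via R1 from flow(j,b), flow(b,a)
round 2: derive flow(j,d) via R1 from flow(j,b), flow(b,d)
round 2: derive flow(j,f) via R1 from flow(j,b), flow(b,f)
round 3: derive flow(b,b) via R1 from flow(b,a), flow(a,b)
round 3: derive flow(b,e) via R1 from flow(b,a), flow(a,e)
round 3: derive flow(b,i) via R1 from flow(b,a), flow(a,i)
round 3: derive flow(c,b) via R1 from flow(c,a), flow(a,b)
round 3: derive flow(d,a) via R1 from flow(d,c), flow(c,a)
round 3: derive flow(d,b) via R1 from flow(d,f), flow(f,b)
round 3: derive flow(d,e) via R1 from flow(d,c), flow(c,e)
round 3: derive flow(d,i) via R1 from flow(d,c), flow(c,i)
round 3: derive flow(h,a) via R1 from flow(h,c), flow(c,a)
round 3: derive flow(h,b) via R1 from flow(h,e), flow(e,b)
round 3: derive flow(h,d) via R1 from flow(h,c), flow(c,d)
round 3: derive flow(h,i) via R1 from flow(h,c), flow(c,i)
round 3: derive flow(j,c) via R1 from flow(j,a), flow(a,c)
round 3: derive flow(j,e) via R1 from flow(j,a), flow(a,e)
round 3: derive flow(j,i) via R1 from flow(j,a), flow(a,i)
round 3: derive flow(j,j) via R1 from flow(j,a), flow(a,j)

flow(a,i)  [via R1]
  flow(a,c)  [via R0]
    cites(a,c)  [fact]
  flow(c,i)  [via R0]
    cites(c,i)  [fact]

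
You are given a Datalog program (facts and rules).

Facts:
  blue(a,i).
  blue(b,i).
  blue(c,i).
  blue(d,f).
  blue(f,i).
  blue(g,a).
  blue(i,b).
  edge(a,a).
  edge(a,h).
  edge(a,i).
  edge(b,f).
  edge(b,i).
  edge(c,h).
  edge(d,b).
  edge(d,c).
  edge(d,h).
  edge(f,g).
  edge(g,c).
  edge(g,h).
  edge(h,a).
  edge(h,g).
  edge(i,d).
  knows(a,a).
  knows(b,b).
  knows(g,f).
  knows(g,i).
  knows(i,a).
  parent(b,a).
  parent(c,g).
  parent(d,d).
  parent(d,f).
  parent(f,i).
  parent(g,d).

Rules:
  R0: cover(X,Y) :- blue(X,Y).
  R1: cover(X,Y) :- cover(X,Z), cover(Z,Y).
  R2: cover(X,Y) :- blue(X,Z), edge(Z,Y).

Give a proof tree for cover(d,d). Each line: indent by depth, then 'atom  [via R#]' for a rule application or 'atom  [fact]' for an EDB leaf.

cover(d,d)  [via R1]
  cover(d,f)  [via R0]
    blue(d,f)  [fact]
  cover(f,d)  [via R2]
    blue(f,i)  [fact]
    edge(i,d)  [fact]

round 1: derive cover(a,i) via R0 from blue(a,i)
round 1: derive cover(b,i) via R0 from blue(b,i)
round 1: derive cover(c,i) via R0 from blue(c,i)
round 1: derive cover(d,f) via R0 from blue(d,f)
round 1: derive cover(f,i) via R0 from blue(f,i)
round 1: derive cover(g,a) via R0 from blue(g,a)
round 1: derive cover(i,b) via R0 from blue(i,b)
round 1: derive cover(a,d) via R2 from blue(a,i), edge(i,d)
round 1: derive cover(b,d) via R2 from blue(b,i), edge(i,d)
round 1: derive cover(c,d) via R2 from blue(c,i), edge(i,d)
round 1: derive cover(d,g) via R2 from blue(d,f), edge(f,g)
round 1: derive cover(f,d) via R2 from blue(f,i), edge(i,d)
round 1: derive cover(g,h) via R2 from blue(g,a), edge(a,h)
round 1: derive cover(g,i) via R2 from blue(g,a), edge(a,i)
round 1: derive cover(i,f) via R2 from blue(i,b), edge(b,f)
round 1: derive cover(i,i) via R2 from blue(i,b), edge(b,i)
round 2: derive cover(a,b) via R1 from cover(a,i), cover(i,b)
round 2: derive cover(a,f) via R1 from cover(a,d), cover(d,f)
round 2: derive cover(a,g) via R1 from cover(a,d), cover(d,g)
round 2: derive cover(b,b) via R1 from cover(b,i), cover(i,b)
round 2: derive cover(b,f) via R1 from cover(b,d), cover(d,f)
round 2: derive cover(b,g) via R1 from cover(b,d), cover(d,g)
round 2: derive cover(c,b) via R1 from cover(c,i), cover(i,b)
round 2: derive cover(c,f) via R1 from cover(c,d), cover(d,f)
round 2: derive cover(c,g) via R1 from cover(c,d), cover(d,g)
round 2: derive cover(d,a) via R1 from cover(d,g), cover(g,a)
round 2: derive cover(d,d) via R1 from cover(d,f), cover(f,d)
round 2: derive cover(d,h) via R1 from cover(d,g), cover(g,h)
round 2: derive cover(d,i) via R1 from cover(d,f), cover(f,i)
round 2: derive cover(f,b) via R1 from cover(f,i), cover(i,b)
round 2: derive cover(f,f) via R1 from cover(f,d), cover(d,f)
round 2: derive cover(f,g) via R1 from cover(f,d), cover(d,g)
round 2: derive cover(g,b) via R1 from cover(g,i), cover(i,b)
round 2: derive cover(g,d) via R1 from cover(g,a), cover(a,d)
round 2: derive cover(g,f) via R1 from cover(g,i), cover(i,f)
round 2: derive cover(i,d) via R1 from cover(i,b), cover(b,d)
round 3: derive cover(a,a) via R1 from cover(a,d), cover(d,a)
round 3: derive cover(a,h) via R1 from cover(a,d), cover(d,h)
round 3: derive cover(b,a) via R1 from cover(b,d), cover(d,a)
round 3: derive cover(b,h) via R1 from cover(b,d), cover(d,h)
round 3: derive cover(c,a) via R1 from cover(c,d), cover(d,a)
round 3: derive cover(c,h) via R1 from cover(c,d), cover(d,h)
round 3: derive cover(d,b) via R1 from cover(d,a), cover(a,b)
round 3: derive cover(f,a) via R1 from cover(f,d), cover(d,a)
round 3: derive cover(f,h) via R1 from cover(f,d), cover(d,h)
round 3: derive cover(g,g) via R1 from cover(g,a), cover(a,g)
round 3: derive cover(i,a) via R1 from cover(i,d), cover(d,a)
round 3: derive cover(i,g) via R1 from cover(i,b), cover(b,g)
round 3: derive cover(i,h) via R1 from cover(i,d), cover(d,h)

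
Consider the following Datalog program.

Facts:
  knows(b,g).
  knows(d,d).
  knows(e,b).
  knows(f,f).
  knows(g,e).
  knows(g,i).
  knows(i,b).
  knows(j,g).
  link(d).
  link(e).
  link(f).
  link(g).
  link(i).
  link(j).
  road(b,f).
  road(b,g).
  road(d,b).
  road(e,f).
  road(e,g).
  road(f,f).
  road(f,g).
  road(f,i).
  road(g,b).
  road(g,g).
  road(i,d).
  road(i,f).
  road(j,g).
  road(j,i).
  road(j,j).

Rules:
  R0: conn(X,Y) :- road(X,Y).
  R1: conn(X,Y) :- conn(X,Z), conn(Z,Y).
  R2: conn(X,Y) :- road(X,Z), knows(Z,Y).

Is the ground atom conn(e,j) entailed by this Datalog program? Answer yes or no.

no

round 1: derive conn(b,f) via R0 from road(b,f)
round 1: derive conn(b,g) via R0 from road(b,g)
round 1: derive conn(d,b) via R0 from road(d,b)
round 1: derive conn(e,f) via R0 from road(e,f)
round 1: derive conn(e,g) via R0 from road(e,g)
round 1: derive conn(f,f) via R0 from road(f,f)
round 1: derive conn(f,g) via R0 from road(f,g)
round 1: derive conn(f,i) via R0 from road(f,i)
round 1: derive conn(g,b) via R0 from road(g,b)
round 1: derive conn(g,g) via R0 from road(g,g)
round 1: derive conn(i,d) via R0 from road(i,d)
round 1: derive conn(i,f) via R0 from road(i,f)
round 1: derive conn(j,g) via R0 from road(j,g)
round 1: derive conn(j,i) via R0 from road(j,i)
round 1: derive conn(j,j) via R0 from road(j,j)
round 1: derive conn(b,e) via R2 from road(b,g), knows(g,e)
round 1: derive conn(b,i) via R2 from road(b,g), knows(g,i)
round 1: derive conn(d,g) via R2 from road(d,b), knows(b,g)
round 1: derive conn(e,e) via R2 from road(e,g), knows(g,e)
round 1: derive conn(e,i) via R2 from road(e,g), knows(g,i)
round 1: derive conn(f,b) via R2 from road(f,i), knows(i,b)
round 1: derive conn(f,e) via R2 from road(f,g), knows(g,e)
round 1: derive conn(g,e) via R2 from road(g,g), knows(g,e)
round 1: derive conn(g,i) via R2 from road(g,g), knows(g,i)
round 1: derive conn(j,b) via R2 from road(j,i), knows(i,b)
round 1: derive conn(j,e) via R2 from road(j,g), knows(g,e)
round 2: derive conn(b,b) via R1 from conn(b,f), conn(f,b)
round 2: derive conn(b,d) via R1 from conn(b,i), conn(i,d)
round 2: derive conn(d,e) via R1 from conn(d,b), conn(b,e)
round 2: derive conn(d,f) via R1 from conn(d,b), conn(b,f)
round 2: derive conn(d,i) via R1 from conn(d,b), conn(b,i)
round 2: derive conn(e,b) via R1 from conn(e,f), conn(f,b)
round 2: derive conn(e,d) via R1 from conn(e,i), conn(i,d)
round 2: derive conn(f,d) via R1 from conn(f,i), conn(i,d)
round 2: derive conn(g,d) via R1 from conn(g,i), conn(i,d)
round 2: derive conn(g,f) via R1 from conn(g,b), conn(b,f)
round 2: derive conn(i,b) via R1 from conn(i,d), conn(d,b)
round 2: derive conn(i,e) via R1 from conn(i,f), conn(f,e)
round 2: derive conn(i,g) via R1 from conn(i,d), conn(d,g)
round 2: derive conn(i,i) via R1 from conn(i,f), conn(f,i)
round 2: derive conn(j,d) via R1 from conn(j,i), conn(i,d)
round 2: derive conn(j,f) via R1 from conn(j,b), conn(b,f)
round 3: derive conn(d,d) via R1 from conn(d,b), conn(b,d)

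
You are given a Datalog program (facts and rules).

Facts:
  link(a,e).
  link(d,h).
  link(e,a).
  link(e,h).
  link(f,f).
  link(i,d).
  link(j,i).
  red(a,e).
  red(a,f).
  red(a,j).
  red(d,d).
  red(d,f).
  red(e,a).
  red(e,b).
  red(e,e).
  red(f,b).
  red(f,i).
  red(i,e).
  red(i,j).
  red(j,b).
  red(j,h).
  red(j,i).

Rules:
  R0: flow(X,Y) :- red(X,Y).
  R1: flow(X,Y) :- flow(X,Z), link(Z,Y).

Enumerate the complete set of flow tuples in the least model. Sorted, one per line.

round 1: derive flow(a,e) via R0 from red(a,e)
round 1: derive flow(a,f) via R0 from red(a,f)
round 1: derive flow(a,j) via R0 from red(a,j)
round 1: derive flow(d,d) via R0 from red(d,d)
round 1: derive flow(d,f) via R0 from red(d,f)
round 1: derive flow(e,a) via R0 from red(e,a)
round 1: derive flow(e,b) via R0 from red(e,b)
round 1: derive flow(e,e) via R0 from red(e,e)
round 1: derive flow(f,b) via R0 from red(f,b)
round 1: derive flow(f,i) via R0 from red(f,i)
round 1: derive flow(i,e) via R0 from red(i,e)
round 1: derive flow(i,j) via R0 from red(i,j)
round 1: derive flow(j,b) via R0 from red(j,b)
round 1: derive flow(j,h) via R0 from red(j,h)
round 1: derive flow(j,i) via R0 from red(j,i)
round 2: derive flow(a,a) via R1 from flow(a,e), link(e,a)
round 2: derive flow(a,h) via R1 from flow(a,e), link(e,h)
round 2: derive flow(a,i) via R1 from flow(a,j), link(j,i)
round 2: derive flow(d,h) via R1 from flow(d,d), link(d,h)
round 2: derive flow(e,h) via R1 from flow(e,e), link(e,h)
round 2: derive flow(f,d) via R1 from flow(f,i), link(i,d)
round 2: derive flow(i,a) via R1 from flow(i,e), link(e,a)
round 2: derive flow(i,h) via R1 from flow(i,e), link(e,h)
round 2: derive flow(i,i) via R1 from flow(i,j), link(j,i)
round 2: derive flow(j,d) via R1 from flow(j,i), link(i,d)
round 3: derive flow(a,d) via R1 from flow(a,i), link(i,d)
round 3: derive flow(f,h) via R1 from flow(f,d), link(d,h)
round 3: derive flow(i,d) via R1 from flow(i,i), link(i,d)

flow(a,a)
flow(a,d)
flow(a,e)
flow(a,f)
flow(a,h)
flow(a,i)
flow(a,j)
flow(d,d)
flow(d,f)
flow(d,h)
flow(e,a)
flow(e,b)
flow(e,e)
flow(e,h)
flow(f,b)
flow(f,d)
flow(f,h)
flow(f,i)
flow(i,a)
flow(i,d)
flow(i,e)
flow(i,h)
flow(i,i)
flow(i,j)
flow(j,b)
flow(j,d)
flow(j,h)
flow(j,i)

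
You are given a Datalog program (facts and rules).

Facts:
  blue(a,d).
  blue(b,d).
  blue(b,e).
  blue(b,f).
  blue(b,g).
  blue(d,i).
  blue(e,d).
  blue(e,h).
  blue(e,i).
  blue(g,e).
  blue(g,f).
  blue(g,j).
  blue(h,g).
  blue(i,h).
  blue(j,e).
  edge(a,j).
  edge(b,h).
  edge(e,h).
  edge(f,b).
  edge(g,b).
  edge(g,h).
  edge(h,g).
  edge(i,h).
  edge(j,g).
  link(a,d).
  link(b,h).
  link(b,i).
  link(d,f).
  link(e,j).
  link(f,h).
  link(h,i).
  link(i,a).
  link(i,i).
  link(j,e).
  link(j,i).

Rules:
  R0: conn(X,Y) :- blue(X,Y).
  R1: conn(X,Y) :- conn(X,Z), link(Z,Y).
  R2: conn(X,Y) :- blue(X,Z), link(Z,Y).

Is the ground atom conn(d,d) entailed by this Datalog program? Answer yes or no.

round 1: derive conn(a,d) via R0 from blue(a,d)
round 1: derive conn(b,d) via R0 from blue(b,d)
round 1: derive conn(b,e) via R0 from blue(b,e)
round 1: derive conn(b,f) via R0 from blue(b,f)
round 1: derive conn(b,g) via R0 from blue(b,g)
round 1: derive conn(d,i) via R0 from blue(d,i)
round 1: derive conn(e,d) via R0 from blue(e,d)
round 1: derive conn(e,h) via R0 from blue(e,h)
round 1: derive conn(e,i) via R0 from blue(e,i)
round 1: derive conn(g,e) via R0 from blue(g,e)
round 1: derive conn(g,f) via R0 from blue(g,f)
round 1: derive conn(g,j) via R0 from blue(g,j)
round 1: derive conn(h,g) via R0 from blue(h,g)
round 1: derive conn(i,h) via R0 from blue(i,h)
round 1: derive conn(j,e) via R0 from blue(j,e)
round 1: derive conn(a,f) via R2 from blue(a,d), link(d,f)
round 1: derive conn(b,h) via R2 from blue(b,f), link(f,h)
round 1: derive conn(b,j) via R2 from blue(b,e), link(e,j)
round 1: derive conn(d,a) via R2 from blue(d,i), link(i,a)
round 1: derive conn(e,a) via R2 from blue(e,i), link(i,a)
round 1: derive conn(e,f) via R2 from blue(e,d), link(d,f)
round 1: derive conn(g,h) via R2 from blue(g,f), link(f,h)
round 1: derive conn(g,i) via R2 from blue(g,j), link(j,i)
round 1: derive conn(i,i) via R2 from blue(i,h), link(h,i)
round 1: derive conn(j,j) via R2 from blue(j,e), link(e,j)
round 2: derive conn(a,h) via R1 from conn(a,f), link(f,h)
round 2: derive conn(b,i) via R1 from conn(b,h), link(h,i)
round 2: derive conn(d,d) via R1 from conn(d,a), link(a,d)
round 2: derive conn(g,a) via R1 from conn(g,i), link(i,a)
round 2: derive conn(i,a) via R1 from conn(i,i), link(i,a)
round 2: derive conn(j,i) via R1 from conn(j,j), link(j,i)
round 3: derive conn(a,i) via R1 from conn(a,h), link(h,i)
round 3: derive conn(b,a) via R1 from conn(b,i), link(i,a)
round 3: derive conn(d,f) via R1 from conn(d,d), link(d,f)
round 3: derive conn(g,d) via R1 from conn(g,a), link(a,d)
round 3: derive conn(i,d) via R1 from conn(i,a), link(a,d)
round 3: derive conn(j,a) via R1 from conn(j,i), link(i,a)
round 4: derive conn(a,a) via R1 from conn(a,i), link(i,a)
round 4: derive conn(d,h) via R1 from conn(d,f), link(f,h)
round 4: derive conn(i,f) via R1 from conn(i,d), link(d,f)
round 4: derive conn(j,d) via R1 from conn(j,a), link(a,d)
round 5: derive conn(j,f) via R1 from conn(j,d), link(d,f)
round 6: derive conn(j,h) via R1 from conn(j,f), link(f,h)

yes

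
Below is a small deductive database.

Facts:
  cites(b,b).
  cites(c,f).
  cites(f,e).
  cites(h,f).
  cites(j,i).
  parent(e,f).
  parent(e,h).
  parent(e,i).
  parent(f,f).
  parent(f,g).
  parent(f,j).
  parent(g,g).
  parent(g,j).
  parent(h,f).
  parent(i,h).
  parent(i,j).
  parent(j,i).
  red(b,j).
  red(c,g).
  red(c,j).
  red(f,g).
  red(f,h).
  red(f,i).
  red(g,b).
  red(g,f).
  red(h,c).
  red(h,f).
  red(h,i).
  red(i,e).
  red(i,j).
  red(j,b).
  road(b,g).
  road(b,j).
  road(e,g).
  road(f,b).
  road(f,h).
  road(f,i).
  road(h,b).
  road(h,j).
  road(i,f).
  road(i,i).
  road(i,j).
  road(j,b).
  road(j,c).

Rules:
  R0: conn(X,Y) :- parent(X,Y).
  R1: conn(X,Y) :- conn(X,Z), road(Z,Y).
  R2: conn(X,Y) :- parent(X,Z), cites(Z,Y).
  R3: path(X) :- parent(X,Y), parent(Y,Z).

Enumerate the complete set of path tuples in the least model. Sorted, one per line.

round 1: derive path(e) via R3 from parent(e,f), parent(f,f)
round 1: derive path(f) via R3 from parent(f,f), parent(f,f)
round 1: derive path(g) via R3 from parent(g,g), parent(g,g)
round 1: derive path(h) via R3 from parent(h,f), parent(f,f)
round 1: derive path(i) via R3 from parent(i,h), parent(h,f)
round 1: derive path(j) via R3 from parent(j,i), parent(i,h)

path(e)
path(f)
path(g)
path(h)
path(i)
path(j)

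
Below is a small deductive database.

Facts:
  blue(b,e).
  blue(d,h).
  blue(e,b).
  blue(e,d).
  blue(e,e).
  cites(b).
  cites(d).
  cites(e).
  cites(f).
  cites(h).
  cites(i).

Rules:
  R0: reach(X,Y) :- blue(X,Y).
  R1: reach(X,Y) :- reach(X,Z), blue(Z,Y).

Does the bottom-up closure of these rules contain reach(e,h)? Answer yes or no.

yes

round 1: derive reach(b,e) via R0 from blue(b,e)
round 1: derive reach(d,h) via R0 from blue(d,h)
round 1: derive reach(e,b) via R0 from blue(e,b)
round 1: derive reach(e,d) via R0 from blue(e,d)
round 1: derive reach(e,e) via R0 from blue(e,e)
round 2: derive reach(b,b) via R1 from reach(b,e), blue(e,b)
round 2: derive reach(b,d) via R1 from reach(b,e), blue(e,d)
round 2: derive reach(e,h) via R1 from reach(e,d), blue(d,h)
round 3: derive reach(b,h) via R1 from reach(b,d), blue(d,h)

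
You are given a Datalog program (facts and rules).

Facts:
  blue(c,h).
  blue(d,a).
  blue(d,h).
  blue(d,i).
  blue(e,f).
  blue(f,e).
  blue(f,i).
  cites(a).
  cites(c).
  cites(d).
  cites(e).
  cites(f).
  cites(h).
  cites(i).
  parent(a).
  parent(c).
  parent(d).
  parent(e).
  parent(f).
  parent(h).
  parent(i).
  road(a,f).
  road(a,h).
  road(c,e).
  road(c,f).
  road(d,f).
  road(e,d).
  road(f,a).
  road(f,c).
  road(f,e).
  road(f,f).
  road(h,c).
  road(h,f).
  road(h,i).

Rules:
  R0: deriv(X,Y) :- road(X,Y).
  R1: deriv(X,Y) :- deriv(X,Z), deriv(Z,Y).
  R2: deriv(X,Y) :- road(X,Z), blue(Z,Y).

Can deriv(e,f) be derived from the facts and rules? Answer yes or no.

yes

round 1: derive deriv(a,f) via R0 from road(a,f)
round 1: derive deriv(a,h) via R0 from road(a,h)
round 1: derive deriv(c,e) via R0 from road(c,e)
round 1: derive deriv(c,f) via R0 from road(c,f)
round 1: derive deriv(d,f) via R0 from road(d,f)
round 1: derive deriv(e,d) via R0 from road(e,d)
round 1: derive deriv(f,a) via R0 from road(f,a)
round 1: derive deriv(f,c) via R0 from road(f,c)
round 1: derive deriv(f,e) via R0 from road(f,e)
round 1: derive deriv(f,f) via R0 from road(f,f)
round 1: derive deriv(h,c) via R0 from road(h,c)
round 1: derive deriv(h,f) via R0 from road(h,f)
round 1: derive deriv(h,i) via R0 from road(h,i)
round 1: derive deriv(a,e) via R2 from road(a,f), blue(f,e)
round 1: derive deriv(a,i) via R2 from road(a,f), blue(f,i)
round 1: derive deriv(c,i) via R2 from road(c,f), blue(f,i)
round 1: derive deriv(d,e) via R2 from road(d,f), blue(f,e)
round 1: derive deriv(d,i) via R2 from road(d,f), blue(f,i)
round 1: derive deriv(e,a) via R2 from road(e,d), blue(d,a)
round 1: derive deriv(e,h) via R2 from road(e,d), blue(d,h)
round 1: derive deriv(e,i) via R2 from road(e,d), blue(d,i)
round 1: derive deriv(f,h) via R2 from road(f,c), blue(c,h)
round 1: derive deriv(f,i) via R2 from road(f,f), blue(f,i)
round 1: derive deriv(h,e) via R2 from road(h,f), blue(f,e)
round 1: derive deriv(h,h) via R2 from road(h,c), blue(c,h)
round 2: derive deriv(a,a) via R1 from deriv(a,e), deriv(e,a)
round 2: derive deriv(a,c) via R1 from deriv(a,f), deriv(f,c)
round 2: derive deriv(a,d) via R1 from deriv(a,e), deriv(e,d)
round 2: derive deriv(c,a) via R1 from deriv(c,e), deriv(e,a)
round 2: derive deriv(c,c) via R1 from deriv(c,f), deriv(f,c)
round 2: derive deriv(c,d) via R1 from deriv(c,e), deriv(e,d)
round 2: derive deriv(c,h) via R1 from deriv(c,e), deriv(e,h)
round 2: derive deriv(d,a) via R1 from deriv(d,e), deriv(e,a)
round 2: derive deriv(d,c) via R1 from deriv(d,f), deriv(f,c)
round 2: derive deriv(d,d) via R1 from deriv(d,e), deriv(e,d)
round 2: derive deriv(d,h) via R1 from deriv(d,e), deriv(e,h)
round 2: derive deriv(e,c) via R1 from deriv(e,h), deriv(h,c)
round 2: derive deriv(e,e) via R1 from deriv(e,a), deriv(a,e)
round 2: derive deriv(e,f) via R1 from deriv(e,a), deriv(a,f)
round 2: derive deriv(f,d) via R1 from deriv(f,e), deriv(e,d)
round 2: derive deriv(h,a) via R1 from deriv(h,e), deriv(e,a)
round 2: derive deriv(h,d) via R1 from deriv(h,e), deriv(e,d)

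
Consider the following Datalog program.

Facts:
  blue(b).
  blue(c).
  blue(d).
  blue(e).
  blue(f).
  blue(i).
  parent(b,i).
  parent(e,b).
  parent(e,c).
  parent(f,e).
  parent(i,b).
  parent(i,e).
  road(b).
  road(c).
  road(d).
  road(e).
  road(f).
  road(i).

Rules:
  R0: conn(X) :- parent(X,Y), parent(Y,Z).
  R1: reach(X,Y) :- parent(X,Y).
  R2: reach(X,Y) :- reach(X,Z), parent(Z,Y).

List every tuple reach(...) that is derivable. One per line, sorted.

reach(b,b)
reach(b,c)
reach(b,e)
reach(b,i)
reach(e,b)
reach(e,c)
reach(e,e)
reach(e,i)
reach(f,b)
reach(f,c)
reach(f,e)
reach(f,i)
reach(i,b)
reach(i,c)
reach(i,e)
reach(i,i)

round 1: derive reach(b,i) via R1 from parent(b,i)
round 1: derive reach(e,b) via R1 from parent(e,b)
round 1: derive reach(e,c) via R1 from parent(e,c)
round 1: derive reach(f,e) via R1 from parent(f,e)
round 1: derive reach(i,b) via R1 from parent(i,b)
round 1: derive reach(i,e) via R1 from parent(i,e)
round 2: derive reach(b,b) via R2 from reach(b,i), parent(i,b)
round 2: derive reach(b,e) via R2 from reach(b,i), parent(i,e)
round 2: derive reach(e,i) via R2 from reach(e,b), parent(b,i)
round 2: derive reach(f,b) via R2 from reach(f,e), parent(e,b)
round 2: derive reach(f,c) via R2 from reach(f,e), parent(e,c)
round 2: derive reach(i,c) via R2 from reach(i,e), parent(e,c)
round 2: derive reach(i,i) via R2 from reach(i,b), parent(b,i)
round 3: derive reach(b,c) via R2 from reach(b,e), parent(e,c)
round 3: derive reach(e,e) via R2 from reach(e,i), parent(i,e)
round 3: derive reach(f,i) via R2 from reach(f,b), parent(b,i)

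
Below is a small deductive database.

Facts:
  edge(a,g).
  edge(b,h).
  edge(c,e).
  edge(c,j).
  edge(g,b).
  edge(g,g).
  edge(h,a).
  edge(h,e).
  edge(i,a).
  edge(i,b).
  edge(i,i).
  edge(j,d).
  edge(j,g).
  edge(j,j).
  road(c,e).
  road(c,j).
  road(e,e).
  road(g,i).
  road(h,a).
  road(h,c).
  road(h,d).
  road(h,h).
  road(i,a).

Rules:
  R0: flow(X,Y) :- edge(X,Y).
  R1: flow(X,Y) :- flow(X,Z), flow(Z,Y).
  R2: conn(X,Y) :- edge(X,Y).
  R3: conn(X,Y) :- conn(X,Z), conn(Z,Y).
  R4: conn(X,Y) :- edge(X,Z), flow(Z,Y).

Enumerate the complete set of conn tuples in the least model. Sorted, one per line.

conn(a,a)
conn(a,b)
conn(a,e)
conn(a,g)
conn(a,h)
conn(b,a)
conn(b,b)
conn(b,e)
conn(b,g)
conn(b,h)
conn(c,a)
conn(c,b)
conn(c,d)
conn(c,e)
conn(c,g)
conn(c,h)
conn(c,j)
conn(g,a)
conn(g,b)
conn(g,e)
conn(g,g)
conn(g,h)
conn(h,a)
conn(h,b)
conn(h,e)
conn(h,g)
conn(h,h)
conn(i,a)
conn(i,b)
conn(i,e)
conn(i,g)
conn(i,h)
conn(i,i)
conn(j,a)
conn(j,b)
conn(j,d)
conn(j,e)
conn(j,g)
conn(j,h)
conn(j,j)

round 1: derive flow(a,g) via R0 from edge(a,g)
round 1: derive flow(b,h) via R0 from edge(b,h)
round 1: derive flow(c,e) via R0 from edge(c,e)
round 1: derive flow(c,j) via R0 from edge(c,j)
round 1: derive flow(g,b) via R0 from edge(g,b)
round 1: derive flow(g,g) via R0 from edge(g,g)
round 1: derive flow(h,a) via R0 from edge(h,a)
round 1: derive flow(h,e) via R0 from edge(h,e)
round 1: derive flow(i,a) via R0 from edge(i,a)
round 1: derive flow(i,b) via R0 from edge(i,b)
round 1: derive flow(i,i) via R0 from edge(i,i)
round 1: derive flow(j,d) via R0 from edge(j,d)
round 1: derive flow(j,g) via R0 from edge(j,g)
round 1: derive flow(j,j) via R0 from edge(j,j)
round 1: derive conn(a,g) via R2 from edge(a,g)
round 1: derive conn(b,h) via R2 from edge(b,h)
round 1: derive conn(c,e) via R2 from edge(c,e)
round 1: derive conn(c,j) via R2 from edge(c,j)
round 1: derive conn(g,b) via R2 from edge(g,b)
round 1: derive conn(g,g) via R2 from edge(g,g)
round 1: derive conn(h,a) via R2 from edge(h,a)
round 1: derive conn(h,e) via R2 from edge(h,e)
round 1: derive conn(i,a) via R2 from edge(i,a)
round 1: derive conn(i,b) via R2 from edge(i,b)
round 1: derive conn(i,i) via R2 from edge(i,i)
round 1: derive conn(j,d) via R2 from edge(j,d)
round 1: derive conn(j,g) via R2 from edge(j,g)
round 1: derive conn(j,j) via R2 from edge(j,j)
round 2: derive flow(a,b) via R1 from flow(a,g), flow(g,b)
round 2: derive flow(b,a) via R1 from flow(b,h), flow(h,a)
round 2: derive flow(b,e) via R1 from flow(b,h), flow(h,e)
round 2: derive flow(c,d) via R1 from flow(c,j), flow(j,d)
round 2: derive flow(c,g) via R1 from flow(c,j), flow(j,g)
round 2: derive flow(g,h) via R1 from flow(g,b), flow(b,h)
round 2: derive flow(h,g) via R1 from flow(h,a), flow(a,g)
round 2: derive flow(i,g) via R1 from flow(i,a), flow(a,g)
round 2: derive flow(i,h) via R1 from flow(i,b), flow(b,h)
round 2: derive flow(j,b) via R1 from flow(j,g), flow(g,b)
round 2: derive conn(a,b) via R3 from conn(a,g), conn(g,b)
round 2: derive conn(b,a) via R3 from conn(b,h), conn(h,a)
round 2: derive conn(b,e) via R3 from conn(b,h), conn(h,e)
round 2: derive conn(c,d) via R3 from conn(c,j), conn(j,d)
round 2: derive conn(c,g) via R3 from conn(c,j), conn(j,g)
round 2: derive conn(g,h) via R3 from conn(g,b), conn(b,h)
round 2: derive conn(h,g) via R3 from conn(h,a), conn(a,g)
round 2: derive conn(i,g) via R3 from conn(i,a), conn(a,g)
round 2: derive conn(i,h) via R3 from conn(i,b), conn(b,h)
round 2: derive conn(j,b) via R3 from conn(j,g), conn(g,b)
round 3: derive flow(a,a) via R1 from flow(a,b), flow(b,a)
round 3: derive flow(a,e) via R1 from flow(a,b), flow(b,e)
round 3: derive flow(a,h) via R1 from flow(a,b), flow(b,h)
round 3: derive flow(b,b) via R1 from flow(b,a), flow(a,b)
round 3: derive flow(b,g) via R1 from flow(b,a), flow(a,g)
round 3: derive flow(c,b) via R1 from flow(c,g), flow(g,b)
round 3: derive flow(c,h) via R1 from flow(c,g), flow(g,h)
round 3: derive flow(g,a) via R1 from flow(g,b), flow(b,a)
round 3: derive flow(g,e) via R1 from flow(g,b), flow(b,e)
round 3: derive flow(h,b) via R1 from flow(h,a), flow(a,b)
round 3: derive flow(h,h) via R1 from flow(h,g), flow(g,h)
round 3: derive flow(i,e) via R1 from flow(i,b), flow(b,e)
round 3: derive flow(j,a) via R1 from flow(j,b), flow(b,a)
round 3: derive flow(j,e) via R1 from flow(j,b), flow(b,e)
round 3: derive flow(j,h) via R1 from flow(j,b), flow(b,h)
round 3: derive conn(a,a) via R3 from conn(a,b), conn(b,a)
round 3: derive conn(a,e) via R3 from conn(a,b), conn(b,e)
round 3: derive conn(a,h) via R3 from conn(a,b), conn(b,h)
round 3: derive conn(b,b) via R3 from conn(b,a), conn(a,b)
round 3: derive conn(b,g) via R3 from conn(b,a), conn(a,g)
round 3: derive conn(c,b) via R3 from conn(c,g), conn(g,b)
round 3: derive conn(c,h) via R3 from conn(c,g), conn(g,h)
round 3: derive conn(g,a) via R3 from conn(g,b), conn(b,a)
round 3: derive conn(g,e) via R3 from conn(g,b), conn(b,e)
round 3: derive conn(h,b) via R3 from conn(h,a), conn(a,b)
round 3: derive conn(h,h) via R3 from conn(h,g), conn(g,h)
round 3: derive conn(i,e) via R3 from conn(i,b), conn(b,e)
round 3: derive conn(j,a) via R3 from conn(j,b), conn(b,a)
round 3: derive conn(j,e) via R3 from conn(j,b), conn(b,e)
round 3: derive conn(j,h) via R3 from conn(j,b), conn(b,h)
round 4: derive flow(c,a) via R1 from flow(c,b), flow(b,a)
round 4: derive conn(c,a) via R3 from conn(c,b), conn(b,a)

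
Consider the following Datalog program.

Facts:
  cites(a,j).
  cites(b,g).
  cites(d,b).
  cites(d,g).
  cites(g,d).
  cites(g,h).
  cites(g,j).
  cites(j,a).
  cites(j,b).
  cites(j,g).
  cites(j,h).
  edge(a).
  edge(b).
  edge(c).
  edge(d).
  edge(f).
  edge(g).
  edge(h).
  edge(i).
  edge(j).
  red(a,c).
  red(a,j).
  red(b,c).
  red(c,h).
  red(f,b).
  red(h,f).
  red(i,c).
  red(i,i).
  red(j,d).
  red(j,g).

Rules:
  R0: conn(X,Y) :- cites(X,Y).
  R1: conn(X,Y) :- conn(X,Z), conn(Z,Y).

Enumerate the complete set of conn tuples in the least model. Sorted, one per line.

round 1: derive conn(a,j) via R0 from cites(a,j)
round 1: derive conn(b,g) via R0 from cites(b,g)
round 1: derive conn(d,b) via R0 from cites(d,b)
round 1: derive conn(d,g) via R0 from cites(d,g)
round 1: derive conn(g,d) via R0 from cites(g,d)
round 1: derive conn(g,h) via R0 from cites(g,h)
round 1: derive conn(g,j) via R0 from cites(g,j)
round 1: derive conn(j,a) via R0 from cites(j,a)
round 1: derive conn(j,b) via R0 from cites(j,b)
round 1: derive conn(j,g) via R0 from cites(j,g)
round 1: derive conn(j,h) via R0 from cites(j,h)
round 2: derive conn(a,a) via R1 from conn(a,j), conn(j,a)
round 2: derive conn(a,b) via R1 from conn(a,j), conn(j,b)
round 2: derive conn(a,g) via R1 from conn(a,j), conn(j,g)
round 2: derive conn(a,h) via R1 from conn(a,j), conn(j,h)
round 2: derive conn(b,d) via R1 from conn(b,g), conn(g,d)
round 2: derive conn(b,h) via R1 from conn(b,g), conn(g,h)
round 2: derive conn(b,j) via R1 from conn(b,g), conn(g,j)
round 2: derive conn(d,d) via R1 from conn(d,g), conn(g,d)
round 2: derive conn(d,h) via R1 from conn(d,g), conn(g,h)
round 2: derive conn(d,j) via R1 from conn(d,g), conn(g,j)
round 2: derive conn(g,a) via R1 from conn(g,j), conn(j,a)
round 2: derive conn(g,b) via R1 from conn(g,d), conn(d,b)
round 2: derive conn(g,g) via R1 from conn(g,d), conn(d,g)
round 2: derive conn(j,d) via R1 from conn(j,g), conn(g,d)
round 2: derive conn(j,j) via R1 from conn(j,a), conn(a,j)
round 3: derive conn(a,d) via R1 from conn(a,b), conn(b,d)
round 3: derive conn(b,a) via R1 from conn(b,g), conn(g,a)
round 3: derive conn(b,b) via R1 from conn(b,d), conn(d,b)
round 3: derive conn(d,a) via R1 from conn(d,g), conn(g,a)

conn(a,a)
conn(a,b)
conn(a,d)
conn(a,g)
conn(a,h)
conn(a,j)
conn(b,a)
conn(b,b)
conn(b,d)
conn(b,g)
conn(b,h)
conn(b,j)
conn(d,a)
conn(d,b)
conn(d,d)
conn(d,g)
conn(d,h)
conn(d,j)
conn(g,a)
conn(g,b)
conn(g,d)
conn(g,g)
conn(g,h)
conn(g,j)
conn(j,a)
conn(j,b)
conn(j,d)
conn(j,g)
conn(j,h)
conn(j,j)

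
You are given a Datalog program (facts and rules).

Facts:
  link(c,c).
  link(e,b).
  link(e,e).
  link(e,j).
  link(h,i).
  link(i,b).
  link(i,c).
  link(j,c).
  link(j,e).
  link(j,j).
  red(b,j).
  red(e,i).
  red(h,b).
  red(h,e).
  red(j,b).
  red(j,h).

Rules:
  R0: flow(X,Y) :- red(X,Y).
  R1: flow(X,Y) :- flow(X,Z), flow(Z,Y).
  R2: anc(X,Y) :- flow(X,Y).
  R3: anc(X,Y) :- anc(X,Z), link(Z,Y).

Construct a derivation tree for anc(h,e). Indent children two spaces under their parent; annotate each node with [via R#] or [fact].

round 1: derive flow(b,j) via R0 from red(b,j)
round 1: derive flow(e,i) via R0 from red(e,i)
round 1: derive flow(h,b) via R0 from red(h,b)
round 1: derive flow(h,e) via R0 from red(h,e)
round 1: derive flow(j,b) via R0 from red(j,b)
round 1: derive flow(j,h) via R0 from red(j,h)
round 2: derive flow(b,b) via R1 from flow(b,j), flow(j,b)
round 2: derive flow(b,h) via R1 from flow(b,j), flow(j,h)
round 2: derive flow(h,i) via R1 from flow(h,e), flow(e,i)
round 2: derive flow(h,j) via R1 from flow(h,b), flow(b,j)
round 2: derive flow(j,e) via R1 from flow(j,h), flow(h,e)
round 2: derive flow(j,j) via R1 from flow(j,b), flow(b,j)
round 2: derive anc(b,j) via R2 from flow(b,j)
round 2: derive anc(e,i) via R2 from flow(e,i)
round 2: derive anc(h,b) via R2 from flow(h,b)
round 2: derive anc(h,e) via R2 from flow(h,e)
round 2: derive anc(j,b) via R2 from flow(j,b)
round 2: derive anc(j,h) via R2 from flow(j,h)
round 3: derive flow(b,e) via R1 from flow(b,h), flow(h,e)
round 3: derive flow(b,i) via R1 from flow(b,h), flow(h,i)
round 3: derive flow(h,h) via R1 from flow(h,b), flow(b,h)
round 3: derive flow(j,i) via R1 from flow(j,e), flow(e,i)
round 3: derive anc(b,b) via R2 from flow(b,b)
round 3: derive anc(b,h) via R2 from flow(b,h)
round 3: derive anc(h,i) via R2 from flow(h,i)
round 3: derive anc(h,j) via R2 from flow(h,j)
round 3: derive anc(j,e) via R2 from flow(j,e)
round 3: derive anc(j,j) via R2 from flow(j,j)
round 3: derive anc(b,c) via R3 from anc(b,j), link(j,c)
round 3: derive anc(b,e) via R3 from anc(b,j), link(j,e)
round 3: derive anc(e,b) via R3 from anc(e,i), link(i,b)
round 3: derive anc(e,c) via R3 from anc(e,i), link(i,c)
round 3: derive anc(j,i) via R3 from anc(j,h), link(h,i)
round 4: derive anc(b,i) via R2 from flow(b,i)
round 4: derive anc(h,h) via R2 from flow(h,h)
round 4: derive anc(h,c) via R3 from anc(h,i), link(i,c)
round 4: derive anc(j,c) via R3 from anc(j,i), link(i,c)

anc(h,e)  [via R2]
  flow(h,e)  [via R0]
    red(h,e)  [fact]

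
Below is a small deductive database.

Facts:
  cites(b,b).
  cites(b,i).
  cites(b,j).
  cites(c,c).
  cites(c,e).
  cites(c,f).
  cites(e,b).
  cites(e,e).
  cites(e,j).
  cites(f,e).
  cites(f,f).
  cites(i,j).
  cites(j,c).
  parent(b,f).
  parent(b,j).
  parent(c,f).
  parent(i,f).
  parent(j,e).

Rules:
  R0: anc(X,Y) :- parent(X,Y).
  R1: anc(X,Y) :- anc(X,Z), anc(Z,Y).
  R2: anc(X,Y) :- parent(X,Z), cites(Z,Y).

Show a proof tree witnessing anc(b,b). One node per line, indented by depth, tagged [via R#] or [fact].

round 1: derive anc(b,f) via R0 from parent(b,f)
round 1: derive anc(b,j) via R0 from parent(b,j)
round 1: derive anc(c,f) via R0 from parent(c,f)
round 1: derive anc(i,f) via R0 from parent(i,f)
round 1: derive anc(j,e) via R0 from parent(j,e)
round 1: derive anc(b,c) via R2 from parent(b,j), cites(j,c)
round 1: derive anc(b,e) via R2 from parent(b,f), cites(f,e)
round 1: derive anc(c,e) via R2 from parent(c,f), cites(f,e)
round 1: derive anc(i,e) via R2 from parent(i,f), cites(f,e)
round 1: derive anc(j,b) via R2 from parent(j,e), cites(e,b)
round 1: derive anc(j,j) via R2 from parent(j,e), cites(e,j)
round 2: derive anc(b,b) via R1 from anc(b,j), anc(j,b)
round 2: derive anc(j,c) via R1 from anc(j,b), anc(b,c)
round 2: derive anc(j,f) via R1 from anc(j,b), anc(b,f)

anc(b,b)  [via R1]
  anc(b,j)  [via R0]
    parent(b,j)  [fact]
  anc(j,b)  [via R2]
    parent(j,e)  [fact]
    cites(e,b)  [fact]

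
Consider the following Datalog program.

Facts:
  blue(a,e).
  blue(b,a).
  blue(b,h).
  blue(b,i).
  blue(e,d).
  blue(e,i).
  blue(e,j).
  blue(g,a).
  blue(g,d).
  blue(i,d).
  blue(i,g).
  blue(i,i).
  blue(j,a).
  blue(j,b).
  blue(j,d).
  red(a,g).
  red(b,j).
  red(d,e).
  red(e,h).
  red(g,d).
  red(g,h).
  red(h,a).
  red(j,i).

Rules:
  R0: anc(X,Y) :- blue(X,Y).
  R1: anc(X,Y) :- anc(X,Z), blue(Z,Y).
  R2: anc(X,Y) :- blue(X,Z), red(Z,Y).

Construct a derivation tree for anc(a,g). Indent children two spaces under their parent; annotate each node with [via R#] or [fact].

round 1: derive anc(a,e) via R0 from blue(a,e)
round 1: derive anc(b,a) via R0 from blue(b,a)
round 1: derive anc(b,h) via R0 from blue(b,h)
round 1: derive anc(b,i) via R0 from blue(b,i)
round 1: derive anc(e,d) via R0 from blue(e,d)
round 1: derive anc(e,i) via R0 from blue(e,i)
round 1: derive anc(e,j) via R0 from blue(e,j)
round 1: derive anc(g,a) via R0 from blue(g,a)
round 1: derive anc(g,d) via R0 from blue(g,d)
round 1: derive anc(i,d) via R0 from blue(i,d)
round 1: derive anc(i,g) via R0 from blue(i,g)
round 1: derive anc(i,i) via R0 from blue(i,i)
round 1: derive anc(j,a) via R0 from blue(j,a)
round 1: derive anc(j,b) via R0 from blue(j,b)
round 1: derive anc(j,d) via R0 from blue(j,d)
round 1: derive anc(a,h) via R2 from blue(a,e), red(e,h)
round 1: derive anc(b,g) via R2 from blue(b,a), red(a,g)
round 1: derive anc(e,e) via R2 from blue(e,d), red(d,e)
round 1: derive anc(g,e) via R2 from blue(g,d), red(d,e)
round 1: derive anc(g,g) via R2 from blue(g,a), red(a,g)
round 1: derive anc(i,e) via R2 from blue(i,d), red(d,e)
round 1: derive anc(i,h) via R2 from blue(i,g), red(g,h)
round 1: derive anc(j,e) via R2 from blue(j,d), red(d,e)
round 1: derive anc(j,g) via R2 from blue(j,a), red(a,g)
round 1: derive anc(j,j) via R2 from blue(j,b), red(b,j)
round 2: derive anc(a,d) via R1 from anc(a,e), blue(e,d)
round 2: derive anc(a,i) via R1 from anc(a,e), blue(e,i)
round 2: derive anc(a,j) via R1 from anc(a,e), blue(e,j)
round 2: derive anc(b,d) via R1 from anc(b,g), blue(g,d)
round 2: derive anc(b,e) via R1 from anc(b,a), blue(a,e)
round 2: derive anc(e,a) via R1 from anc(e,j), blue(j,a)
round 2: derive anc(e,b) via R1 from anc(e,j), blue(j,b)
round 2: derive anc(e,g) via R1 from anc(e,i), blue(i,g)
round 2: derive anc(g,i) via R1 from anc(g,e), blue(e,i)
round 2: derive anc(g,j) via R1 from anc(g,e), blue(e,j)
round 2: derive anc(i,a) via R1 from anc(i,g), blue(g,a)
round 2: derive anc(i,j) via R1 from anc(i,e), blue(e,j)
round 2: derive anc(j,h) via R1 from anc(j,b), blue(b,h)
round 2: derive anc(j,i) via R1 from anc(j,b), blue(b,i)
round 3: derive anc(a,a) via R1 from anc(a,j), blue(j,a)
round 3: derive anc(a,b) via R1 from anc(a,j), blue(j,b)
round 3: derive anc(a,g) via R1 from anc(a,i), blue(i,g)
round 3: derive anc(b,j) via R1 from anc(b,e), blue(e,j)
round 3: derive anc(e,h) via R1 from anc(e,b), blue(b,h)
round 3: derive anc(g,b) via R1 from anc(g,j), blue(j,b)
round 3: derive anc(i,b) via R1 from anc(i,j), blue(j,b)
round 4: derive anc(b,b) via R1 from anc(b,j), blue(j,b)
round 4: derive anc(g,h) via R1 from anc(g,b), blue(b,h)

anc(a,g)  [via R1]
  anc(a,i)  [via R1]
    anc(a,e)  [via R0]
      blue(a,e)  [fact]
    blue(e,i)  [fact]
  blue(i,g)  [fact]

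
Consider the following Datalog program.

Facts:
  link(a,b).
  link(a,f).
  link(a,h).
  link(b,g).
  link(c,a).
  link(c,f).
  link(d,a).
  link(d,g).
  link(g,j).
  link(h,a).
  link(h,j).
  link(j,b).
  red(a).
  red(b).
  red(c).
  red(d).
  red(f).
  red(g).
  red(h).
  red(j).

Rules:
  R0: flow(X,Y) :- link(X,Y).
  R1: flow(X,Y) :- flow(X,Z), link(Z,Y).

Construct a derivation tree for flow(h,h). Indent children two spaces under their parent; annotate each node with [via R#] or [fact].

round 1: derive flow(a,b) via R0 from link(a,b)
round 1: derive flow(a,f) via R0 from link(a,f)
round 1: derive flow(a,h) via R0 from link(a,h)
round 1: derive flow(b,g) via R0 from link(b,g)
round 1: derive flow(c,a) via R0 from link(c,a)
round 1: derive flow(c,f) via R0 from link(c,f)
round 1: derive flow(d,a) via R0 from link(d,a)
round 1: derive flow(d,g) via R0 from link(d,g)
round 1: derive flow(g,j) via R0 from link(g,j)
round 1: derive flow(h,a) via R0 from link(h,a)
round 1: derive flow(h,j) via R0 from link(h,j)
round 1: derive flow(j,b) via R0 from link(j,b)
round 2: derive flow(a,a) via R1 from flow(a,h), link(h,a)
round 2: derive flow(a,g) via R1 from flow(a,b), link(b,g)
round 2: derive flow(a,j) via R1 from flow(a,h), link(h,j)
round 2: derive flow(b,j) via R1 from flow(b,g), link(g,j)
round 2: derive flow(c,b) via R1 from flow(c,a), link(a,b)
round 2: derive flow(c,h) via R1 from flow(c,a), link(a,h)
round 2: derive flow(d,b) via R1 from flow(d,a), link(a,b)
round 2: derive flow(d,f) via R1 from flow(d,a), link(a,f)
round 2: derive flow(d,h) via R1 from flow(d,a), link(a,h)
round 2: derive flow(d,j) via R1 from flow(d,g), link(g,j)
round 2: derive flow(g,b) via R1 from flow(g,j), link(j,b)
round 2: derive flow(h,b) via R1 from flow(h,a), link(a,b)
round 2: derive flow(h,f) via R1 from flow(h,a), link(a,f)
round 2: derive flow(h,h) via R1 from flow(h,a), link(a,h)
round 2: derive flow(j,g) via R1 from flow(j,b), link(b,g)
round 3: derive flow(b,b) via R1 from flow(b,j), link(j,b)
round 3: derive flow(c,g) via R1 from flow(c,b), link(b,g)
round 3: derive flow(c,j) via R1 from flow(c,h), link(h,j)
round 3: derive flow(g,g) via R1 from flow(g,b), link(b,g)
round 3: derive flow(h,g) via R1 from flow(h,b), link(b,g)
round 3: derive flow(j,j) via R1 from flow(j,g), link(g,j)

flow(h,h)  [via R1]
  flow(h,a)  [via R0]
    link(h,a)  [fact]
  link(a,h)  [fact]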